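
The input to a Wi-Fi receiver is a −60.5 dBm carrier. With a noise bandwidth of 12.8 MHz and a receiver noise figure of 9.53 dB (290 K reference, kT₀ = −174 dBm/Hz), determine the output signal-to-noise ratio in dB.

Noise floor: N = −174 + 10 log₁₀(B) + NF
10 log₁₀(1.28×10⁷) = 71.07 dB
N = −174 + 71.07 + 9.53 = −93.40 dBm
SNR = P_sig − N = −60.5 − (−93.40) = 32.90 dB → 32.9 dB

32.9 dB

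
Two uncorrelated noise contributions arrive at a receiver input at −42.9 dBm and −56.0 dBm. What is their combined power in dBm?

−42.7 dBm

Convert to linear, add, convert back:
P₁ = 5.13×10⁻⁸ W, P₂ = 2.51×10⁻⁹ W
P_tot = 5.38×10⁻⁸ W → 10 log₁₀(P_tot / 10⁻³) = −42.7 dBm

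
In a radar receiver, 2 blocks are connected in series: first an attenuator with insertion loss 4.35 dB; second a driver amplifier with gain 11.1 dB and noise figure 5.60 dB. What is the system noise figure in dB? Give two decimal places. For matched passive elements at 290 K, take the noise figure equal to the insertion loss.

9.95 dB

Convert to linear (a loss of L dB is a gain of −L dB): F_i = 10^(NF_i/10), G_i = 10^(G_i,dB/10)
  Stage 1: F_1 = 10^(4.35/10) = 2.723, G_1 = 10^(−4.35/10) = 0.3673
  Stage 2: F_2 = 10^(5.60/10) = 3.631, G_2 = 10^(11.1/10) = 12.88
Friis cascade:
  F = 2.723 + (3.631 − 1)/0.3673 = 9.886
NF = 10 log₁₀(9.886) = 9.95 dB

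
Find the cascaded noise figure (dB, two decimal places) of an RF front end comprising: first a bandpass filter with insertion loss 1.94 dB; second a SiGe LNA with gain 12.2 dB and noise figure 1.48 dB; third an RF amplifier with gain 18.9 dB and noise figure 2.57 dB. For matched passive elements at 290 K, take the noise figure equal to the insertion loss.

3.57 dB

Convert to linear (a loss of L dB is a gain of −L dB): F_i = 10^(NF_i/10), G_i = 10^(G_i,dB/10)
  Stage 1: F_1 = 10^(1.94/10) = 1.563, G_1 = 10^(−1.94/10) = 0.6397
  Stage 2: F_2 = 10^(1.48/10) = 1.406, G_2 = 10^(12.2/10) = 16.60
  Stage 3: F_3 = 10^(2.57/10) = 1.807, G_3 = 10^(18.9/10) = 77.62
Friis cascade:
  F = 1.563 + (1.406 − 1)/0.6397 + (1.807 − 1)/10.62 = 2.274
NF = 10 log₁₀(2.274) = 3.57 dB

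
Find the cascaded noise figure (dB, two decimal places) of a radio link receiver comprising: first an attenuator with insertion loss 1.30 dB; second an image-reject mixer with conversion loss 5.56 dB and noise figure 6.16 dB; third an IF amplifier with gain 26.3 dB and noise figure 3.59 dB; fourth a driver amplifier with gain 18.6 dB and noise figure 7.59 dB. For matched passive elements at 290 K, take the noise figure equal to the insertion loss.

10.74 dB

Convert to linear (a loss of L dB is a gain of −L dB): F_i = 10^(NF_i/10), G_i = 10^(G_i,dB/10)
  Stage 1: F_1 = 10^(1.30/10) = 1.349, G_1 = 10^(−1.30/10) = 0.7413
  Stage 2: F_2 = 10^(6.16/10) = 4.130, G_2 = 10^(−5.56/10) = 0.2780
  Stage 3: F_3 = 10^(3.59/10) = 2.286, G_3 = 10^(26.3/10) = 426.6
  Stage 4: F_4 = 10^(7.59/10) = 5.741, G_4 = 10^(18.6/10) = 72.44
Friis cascade:
  F = 1.349 + (4.130 − 1)/0.7413 + (2.286 − 1)/0.2061 + (5.741 − 1)/87.90 = 11.86
NF = 10 log₁₀(11.86) = 10.74 dB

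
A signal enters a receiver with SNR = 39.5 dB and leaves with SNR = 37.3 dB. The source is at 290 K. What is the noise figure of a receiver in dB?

2.2 dB

NF (dB) = SNR_in(dB) − SNR_out(dB) when the source is at T₀
NF = 39.5 − 37.3 = 2.2 dB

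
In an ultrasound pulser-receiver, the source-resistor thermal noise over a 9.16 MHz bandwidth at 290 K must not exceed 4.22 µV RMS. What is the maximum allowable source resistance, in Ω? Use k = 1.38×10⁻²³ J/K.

121 Ω

Johnson–Nyquist: V_n = √(4kTRB) ⇒ R = V_n² / (4kTB)
4kTB = 4 × 1.38×10⁻²³ × 290 × 9.16×10⁶ = 1.47×10⁻¹³
R = (4.22×10⁻⁶)² / 1.47×10⁻¹³ = 1.21×10² Ω = 121 Ω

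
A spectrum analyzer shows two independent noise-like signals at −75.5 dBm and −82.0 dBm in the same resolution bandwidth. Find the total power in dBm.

Convert to linear, add, convert back:
P₁ = 2.82×10⁻¹¹ W, P₂ = 6.31×10⁻¹² W
P_tot = 3.45×10⁻¹¹ W → 10 log₁₀(P_tot / 10⁻³) = −74.6 dBm

−74.6 dBm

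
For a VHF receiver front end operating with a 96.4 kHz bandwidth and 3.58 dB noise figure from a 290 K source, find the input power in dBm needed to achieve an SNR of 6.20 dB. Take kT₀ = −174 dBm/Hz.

Sensitivity = −174 + 10 log₁₀(B) + NF + SNR_min
= −174 + 49.84 + 3.58 + 6.20
= −114.38 dBm → −114.4 dBm

−114.4 dBm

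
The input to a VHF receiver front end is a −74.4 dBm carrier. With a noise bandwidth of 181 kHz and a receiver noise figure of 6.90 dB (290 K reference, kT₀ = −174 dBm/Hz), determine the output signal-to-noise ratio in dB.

Noise floor: N = −174 + 10 log₁₀(B) + NF
10 log₁₀(1.81×10⁵) = 52.58 dB
N = −174 + 52.58 + 6.90 = −114.52 dBm
SNR = P_sig − N = −74.4 − (−114.52) = 40.12 dB → 40.1 dB

40.1 dB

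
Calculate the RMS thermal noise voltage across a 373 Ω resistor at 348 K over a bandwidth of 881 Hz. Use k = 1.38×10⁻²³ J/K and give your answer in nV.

V_n = √(4kTRB)
4kTRB = 4 × 1.38×10⁻²³ × 348 × 3.73×10² × 8.81×10² = 6.31×10⁻¹⁵ V²
V_n = √(6.31×10⁻¹⁵) = 7.95×10⁻⁸ V = 79.5 nV

79.5 nV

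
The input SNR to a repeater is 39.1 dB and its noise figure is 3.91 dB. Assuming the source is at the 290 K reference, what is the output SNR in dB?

By definition F = SNR_in/SNR_out, so in dB: SNR_out = SNR_in − NF
SNR_out = 39.1 − 3.91 = 35.19 dB

35.19 dB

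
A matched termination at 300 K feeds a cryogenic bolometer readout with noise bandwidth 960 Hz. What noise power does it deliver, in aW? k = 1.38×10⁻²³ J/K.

3.97 aW

P_n = kTB = 1.38×10⁻²³ × 300 × 9.60×10² = 3.97×10⁻¹⁸ W = 3.97 aW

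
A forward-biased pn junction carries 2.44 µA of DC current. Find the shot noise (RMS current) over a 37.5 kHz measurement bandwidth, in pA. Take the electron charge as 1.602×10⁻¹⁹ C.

171 pA

I_n = √(2qI·B)
2qI·B = 2 × 1.602×10⁻¹⁹ × 2.44×10⁻⁶ × 3.75×10⁴ = 2.93×10⁻²⁰ A²
I_n = √(2.93×10⁻²⁰) = 1.71×10⁻¹⁰ A = 171 pA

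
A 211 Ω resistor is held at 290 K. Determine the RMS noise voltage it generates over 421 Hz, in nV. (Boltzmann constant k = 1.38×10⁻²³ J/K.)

V_n = √(4kTRB)
4kTRB = 4 × 1.38×10⁻²³ × 290 × 2.11×10² × 4.21×10² = 1.42×10⁻¹⁵ V²
V_n = √(1.42×10⁻¹⁵) = 3.77×10⁻⁸ V = 37.7 nV

37.7 nV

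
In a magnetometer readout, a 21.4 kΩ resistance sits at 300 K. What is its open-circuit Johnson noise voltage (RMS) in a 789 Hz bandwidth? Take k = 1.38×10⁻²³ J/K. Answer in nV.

529 nV

V_n = √(4kTRB)
4kTRB = 4 × 1.38×10⁻²³ × 300 × 2.14×10⁴ × 7.89×10² = 2.80×10⁻¹³ V²
V_n = √(2.80×10⁻¹³) = 5.29×10⁻⁷ V = 529 nV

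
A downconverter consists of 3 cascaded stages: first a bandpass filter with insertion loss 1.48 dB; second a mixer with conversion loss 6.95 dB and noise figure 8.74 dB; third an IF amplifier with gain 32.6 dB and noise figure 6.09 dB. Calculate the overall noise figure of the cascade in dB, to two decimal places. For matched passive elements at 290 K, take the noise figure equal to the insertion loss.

Convert to linear (a loss of L dB is a gain of −L dB): F_i = 10^(NF_i/10), G_i = 10^(G_i,dB/10)
  Stage 1: F_1 = 10^(1.48/10) = 1.406, G_1 = 10^(−1.48/10) = 0.7112
  Stage 2: F_2 = 10^(8.74/10) = 7.482, G_2 = 10^(−6.95/10) = 0.2018
  Stage 3: F_3 = 10^(6.09/10) = 4.064, G_3 = 10^(32.6/10) = 1820
Friis cascade:
  F = 1.406 + (7.482 − 1)/0.7112 + (4.064 − 1)/0.1435 = 31.87
NF = 10 log₁₀(31.87) = 15.03 dB

15.03 dB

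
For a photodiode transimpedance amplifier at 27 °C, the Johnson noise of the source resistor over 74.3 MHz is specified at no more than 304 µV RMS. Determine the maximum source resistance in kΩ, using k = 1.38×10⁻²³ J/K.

75.1 kΩ

T = 27 °C + 273.15 = 300.15 K
Johnson–Nyquist: V_n = √(4kTRB) ⇒ R = V_n² / (4kTB)
4kTB = 4 × 1.38×10⁻²³ × 300.15 × 7.43×10⁷ = 1.23×10⁻¹²
R = (3.04×10⁻⁴)² / 1.23×10⁻¹² = 7.51×10⁴ Ω = 75.1 kΩ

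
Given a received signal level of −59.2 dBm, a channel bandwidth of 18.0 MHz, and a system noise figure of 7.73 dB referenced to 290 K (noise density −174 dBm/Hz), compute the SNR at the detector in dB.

34.5 dB

Noise floor: N = −174 + 10 log₁₀(B) + NF
10 log₁₀(1.80×10⁷) = 72.55 dB
N = −174 + 72.55 + 7.73 = −93.72 dBm
SNR = P_sig − N = −59.2 − (−93.72) = 34.52 dB → 34.5 dB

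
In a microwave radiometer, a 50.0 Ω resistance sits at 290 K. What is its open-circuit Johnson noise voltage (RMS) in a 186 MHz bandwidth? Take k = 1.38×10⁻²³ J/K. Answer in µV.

V_n = √(4kTRB)
4kTRB = 4 × 1.38×10⁻²³ × 290 × 5.00×10¹ × 1.86×10⁸ = 1.49×10⁻¹⁰ V²
V_n = √(1.49×10⁻¹⁰) = 1.22×10⁻⁵ V = 12.2 µV

12.2 µV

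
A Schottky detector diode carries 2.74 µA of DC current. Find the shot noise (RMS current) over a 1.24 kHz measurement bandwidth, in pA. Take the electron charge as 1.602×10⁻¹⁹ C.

I_n = √(2qI·B)
2qI·B = 2 × 1.602×10⁻¹⁹ × 2.74×10⁻⁶ × 1.24×10³ = 1.09×10⁻²¹ A²
I_n = √(1.09×10⁻²¹) = 3.30×10⁻¹¹ A = 33.0 pA

33.0 pA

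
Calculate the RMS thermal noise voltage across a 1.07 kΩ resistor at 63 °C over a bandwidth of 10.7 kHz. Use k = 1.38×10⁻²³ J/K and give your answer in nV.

T = 63 °C + 273.15 = 336.15 K
V_n = √(4kTRB)
4kTRB = 4 × 1.38×10⁻²³ × 336.15 × 1.07×10³ × 1.07×10⁴ = 2.12×10⁻¹³ V²
V_n = √(2.12×10⁻¹³) = 4.61×10⁻⁷ V = 461 nV

461 nV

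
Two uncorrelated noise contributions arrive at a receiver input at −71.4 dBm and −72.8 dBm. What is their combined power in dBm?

−69.0 dBm

Convert to linear, add, convert back:
P₁ = 7.24×10⁻¹¹ W, P₂ = 5.25×10⁻¹¹ W
P_tot = 1.25×10⁻¹⁰ W → 10 log₁₀(P_tot / 10⁻³) = −69.0 dBm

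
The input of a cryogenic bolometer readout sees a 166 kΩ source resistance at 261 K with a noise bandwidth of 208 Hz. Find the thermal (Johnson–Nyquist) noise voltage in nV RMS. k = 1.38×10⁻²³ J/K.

705 nV

V_n = √(4kTRB)
4kTRB = 4 × 1.38×10⁻²³ × 261 × 1.66×10⁵ × 2.08×10² = 4.97×10⁻¹³ V²
V_n = √(4.97×10⁻¹³) = 7.05×10⁻⁷ V = 705 nV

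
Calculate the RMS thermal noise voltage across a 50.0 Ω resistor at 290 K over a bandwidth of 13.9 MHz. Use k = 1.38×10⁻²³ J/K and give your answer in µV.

V_n = √(4kTRB)
4kTRB = 4 × 1.38×10⁻²³ × 290 × 5.00×10¹ × 1.39×10⁷ = 1.11×10⁻¹¹ V²
V_n = √(1.11×10⁻¹¹) = 3.34×10⁻⁶ V = 3.34 µV

3.34 µV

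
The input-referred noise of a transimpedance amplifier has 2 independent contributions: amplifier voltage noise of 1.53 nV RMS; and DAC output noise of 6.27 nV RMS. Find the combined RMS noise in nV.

6.45 nV

Uncorrelated sources add in power (mean-square): V_tot = √(ΣV_i²)
V_tot = √[(1.53×10⁻⁹)² + (6.27×10⁻⁹)²] = 6.45×10⁻⁹ V = 6.45 nV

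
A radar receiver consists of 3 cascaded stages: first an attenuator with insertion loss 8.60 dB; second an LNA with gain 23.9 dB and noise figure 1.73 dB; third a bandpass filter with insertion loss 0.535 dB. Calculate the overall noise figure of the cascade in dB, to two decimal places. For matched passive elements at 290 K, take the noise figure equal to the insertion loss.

10.33 dB

Convert to linear (a loss of L dB is a gain of −L dB): F_i = 10^(NF_i/10), G_i = 10^(G_i,dB/10)
  Stage 1: F_1 = 10^(8.60/10) = 7.244, G_1 = 10^(−8.60/10) = 0.1380
  Stage 2: F_2 = 10^(1.73/10) = 1.489, G_2 = 10^(23.9/10) = 245.5
  Stage 3: F_3 = 10^(0.535/10) = 1.131, G_3 = 10^(−0.535/10) = 0.8841
Friis cascade:
  F = 7.244 + (1.489 − 1)/0.1380 + (1.131 − 1)/33.88 = 10.79
NF = 10 log₁₀(10.79) = 10.33 dB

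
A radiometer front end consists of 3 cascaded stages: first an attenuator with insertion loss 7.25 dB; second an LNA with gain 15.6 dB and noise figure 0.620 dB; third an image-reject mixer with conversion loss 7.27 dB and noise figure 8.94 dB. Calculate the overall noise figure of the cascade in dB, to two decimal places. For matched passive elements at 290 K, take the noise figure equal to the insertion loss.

Convert to linear (a loss of L dB is a gain of −L dB): F_i = 10^(NF_i/10), G_i = 10^(G_i,dB/10)
  Stage 1: F_1 = 10^(7.25/10) = 5.309, G_1 = 10^(−7.25/10) = 0.1884
  Stage 2: F_2 = 10^(0.620/10) = 1.153, G_2 = 10^(15.6/10) = 36.31
  Stage 3: F_3 = 10^(8.94/10) = 7.834, G_3 = 10^(−7.27/10) = 0.1875
Friis cascade:
  F = 5.309 + (1.153 − 1)/0.1884 + (7.834 − 1)/6.839 = 7.123
NF = 10 log₁₀(7.123) = 8.53 dB

8.53 dB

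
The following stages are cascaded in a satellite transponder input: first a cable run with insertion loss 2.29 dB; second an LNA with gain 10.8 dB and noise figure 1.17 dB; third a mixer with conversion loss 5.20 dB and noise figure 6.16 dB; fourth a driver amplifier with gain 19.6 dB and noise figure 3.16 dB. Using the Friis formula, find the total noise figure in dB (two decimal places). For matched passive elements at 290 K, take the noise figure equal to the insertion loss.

Convert to linear (a loss of L dB is a gain of −L dB): F_i = 10^(NF_i/10), G_i = 10^(G_i,dB/10)
  Stage 1: F_1 = 10^(2.29/10) = 1.694, G_1 = 10^(−2.29/10) = 0.5902
  Stage 2: F_2 = 10^(1.17/10) = 1.309, G_2 = 10^(10.8/10) = 12.02
  Stage 3: F_3 = 10^(6.16/10) = 4.130, G_3 = 10^(−5.20/10) = 0.3020
  Stage 4: F_4 = 10^(3.16/10) = 2.070, G_4 = 10^(19.6/10) = 91.20
Friis cascade:
  F = 1.694 + (1.309 − 1)/0.5902 + (4.130 − 1)/7.096 + (2.070 − 1)/2.143 = 3.159
NF = 10 log₁₀(3.159) = 5.00 dB

5.00 dB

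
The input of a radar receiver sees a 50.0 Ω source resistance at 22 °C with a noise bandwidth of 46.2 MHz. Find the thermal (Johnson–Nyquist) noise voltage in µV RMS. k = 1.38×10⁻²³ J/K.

6.13 µV

T = 22 °C + 273.15 = 295.15 K
V_n = √(4kTRB)
4kTRB = 4 × 1.38×10⁻²³ × 295.15 × 5.00×10¹ × 4.62×10⁷ = 3.76×10⁻¹¹ V²
V_n = √(3.76×10⁻¹¹) = 6.13×10⁻⁶ V = 6.13 µV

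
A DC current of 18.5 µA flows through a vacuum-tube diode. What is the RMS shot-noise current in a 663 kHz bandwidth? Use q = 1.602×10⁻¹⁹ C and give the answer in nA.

1.98 nA

I_n = √(2qI·B)
2qI·B = 2 × 1.602×10⁻¹⁹ × 1.85×10⁻⁵ × 6.63×10⁵ = 3.93×10⁻¹⁸ A²
I_n = √(3.93×10⁻¹⁸) = 1.98×10⁻⁹ A = 1.98 nA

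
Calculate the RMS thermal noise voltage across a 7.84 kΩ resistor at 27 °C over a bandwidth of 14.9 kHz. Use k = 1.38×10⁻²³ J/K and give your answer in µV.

T = 27 °C + 273.15 = 300.15 K
V_n = √(4kTRB)
4kTRB = 4 × 1.38×10⁻²³ × 300.15 × 7.84×10³ × 1.49×10⁴ = 1.94×10⁻¹² V²
V_n = √(1.94×10⁻¹²) = 1.39×10⁻⁶ V = 1.39 µV

1.39 µV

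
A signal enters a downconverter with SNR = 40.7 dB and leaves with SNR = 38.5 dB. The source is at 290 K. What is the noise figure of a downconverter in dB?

NF (dB) = SNR_in(dB) − SNR_out(dB) when the source is at T₀
NF = 40.7 − 38.5 = 2.2 dB

2.2 dB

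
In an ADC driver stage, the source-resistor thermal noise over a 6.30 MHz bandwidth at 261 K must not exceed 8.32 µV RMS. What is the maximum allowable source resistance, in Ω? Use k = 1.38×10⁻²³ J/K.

Johnson–Nyquist: V_n = √(4kTRB) ⇒ R = V_n² / (4kTB)
4kTB = 4 × 1.38×10⁻²³ × 261 × 6.30×10⁶ = 9.08×10⁻¹⁴
R = (8.32×10⁻⁶)² / 9.08×10⁻¹⁴ = 7.63×10² Ω = 763 Ω

763 Ω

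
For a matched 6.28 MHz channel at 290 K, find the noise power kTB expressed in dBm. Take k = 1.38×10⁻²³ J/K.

−106.0 dBm

P_n = kTB = 1.38×10⁻²³ × 290 × 6.28×10⁶ = 2.51×10⁻¹⁴ W
In dBm: 10 log₁₀(2.51×10⁻¹⁴ / 10⁻³) = −106.0 dBm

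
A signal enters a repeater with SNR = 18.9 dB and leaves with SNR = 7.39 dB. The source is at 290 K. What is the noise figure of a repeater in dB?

NF (dB) = SNR_in(dB) − SNR_out(dB) when the source is at T₀
NF = 18.9 − 7.39 = 11.51 dB

11.51 dB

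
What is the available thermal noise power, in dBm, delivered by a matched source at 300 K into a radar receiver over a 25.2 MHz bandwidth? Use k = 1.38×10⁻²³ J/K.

P_n = kTB = 1.38×10⁻²³ × 300 × 2.52×10⁷ = 1.04×10⁻¹³ W
In dBm: 10 log₁₀(1.04×10⁻¹³ / 10⁻³) = −99.8 dBm

−99.8 dBm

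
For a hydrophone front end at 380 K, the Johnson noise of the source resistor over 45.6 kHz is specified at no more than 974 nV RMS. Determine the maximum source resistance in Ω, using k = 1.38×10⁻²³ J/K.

992 Ω

Johnson–Nyquist: V_n = √(4kTRB) ⇒ R = V_n² / (4kTB)
4kTB = 4 × 1.38×10⁻²³ × 380 × 4.56×10⁴ = 9.57×10⁻¹⁶
R = (9.74×10⁻⁷)² / 9.57×10⁻¹⁶ = 9.92×10² Ω = 992 Ω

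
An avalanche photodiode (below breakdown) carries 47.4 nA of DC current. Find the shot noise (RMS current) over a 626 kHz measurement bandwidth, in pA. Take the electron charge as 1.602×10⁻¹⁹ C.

I_n = √(2qI·B)
2qI·B = 2 × 1.602×10⁻¹⁹ × 4.74×10⁻⁸ × 6.26×10⁵ = 9.51×10⁻²¹ A²
I_n = √(9.51×10⁻²¹) = 9.75×10⁻¹¹ A = 97.5 pA

97.5 pA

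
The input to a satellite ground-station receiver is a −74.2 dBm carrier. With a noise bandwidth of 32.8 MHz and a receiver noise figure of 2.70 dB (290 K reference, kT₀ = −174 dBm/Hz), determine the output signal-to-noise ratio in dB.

21.9 dB

Noise floor: N = −174 + 10 log₁₀(B) + NF
10 log₁₀(3.28×10⁷) = 75.16 dB
N = −174 + 75.16 + 2.70 = −96.14 dBm
SNR = P_sig − N = −74.2 − (−96.14) = 21.94 dB → 21.9 dB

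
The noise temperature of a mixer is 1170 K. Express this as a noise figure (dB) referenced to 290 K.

7.02 dB

F = 1 + T_e/T₀ = 1 + 1170/290 = 5.03448
NF = 10 log₁₀(5.03448) = 7.02 dB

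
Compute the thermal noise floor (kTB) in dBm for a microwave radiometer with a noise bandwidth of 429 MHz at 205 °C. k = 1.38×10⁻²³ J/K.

−85.5 dBm

T = 205 °C + 273.15 = 478.15 K
P_n = kTB = 1.38×10⁻²³ × 478.15 × 4.29×10⁸ = 2.83×10⁻¹² W
In dBm: 10 log₁₀(2.83×10⁻¹² / 10⁻³) = −85.5 dBm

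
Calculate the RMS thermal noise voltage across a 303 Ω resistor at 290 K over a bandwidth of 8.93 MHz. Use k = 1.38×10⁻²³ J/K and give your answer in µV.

V_n = √(4kTRB)
4kTRB = 4 × 1.38×10⁻²³ × 290 × 3.03×10² × 8.93×10⁶ = 4.33×10⁻¹¹ V²
V_n = √(4.33×10⁻¹¹) = 6.58×10⁻⁶ V = 6.58 µV

6.58 µV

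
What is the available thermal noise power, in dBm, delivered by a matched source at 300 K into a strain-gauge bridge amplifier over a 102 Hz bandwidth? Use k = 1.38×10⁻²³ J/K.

−153.7 dBm

P_n = kTB = 1.38×10⁻²³ × 300 × 1.02×10² = 4.22×10⁻¹⁹ W
In dBm: 10 log₁₀(4.22×10⁻¹⁹ / 10⁻³) = −153.7 dBm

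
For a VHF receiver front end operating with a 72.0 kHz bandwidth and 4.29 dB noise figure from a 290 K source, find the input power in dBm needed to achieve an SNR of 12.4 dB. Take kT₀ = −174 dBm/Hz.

Sensitivity = −174 + 10 log₁₀(B) + NF + SNR_min
= −174 + 48.57 + 4.29 + 12.4
= −108.74 dBm → −108.7 dBm

−108.7 dBm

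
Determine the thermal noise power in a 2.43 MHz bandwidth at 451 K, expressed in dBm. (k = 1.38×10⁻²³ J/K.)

P_n = kTB = 1.38×10⁻²³ × 451 × 2.43×10⁶ = 1.51×10⁻¹⁴ W
In dBm: 10 log₁₀(1.51×10⁻¹⁴ / 10⁻³) = −108.2 dBm

−108.2 dBm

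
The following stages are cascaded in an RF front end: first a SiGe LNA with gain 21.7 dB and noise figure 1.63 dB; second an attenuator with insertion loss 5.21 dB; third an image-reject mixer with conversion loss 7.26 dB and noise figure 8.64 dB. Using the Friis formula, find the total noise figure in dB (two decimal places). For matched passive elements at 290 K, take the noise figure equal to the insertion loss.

2.08 dB

Convert to linear (a loss of L dB is a gain of −L dB): F_i = 10^(NF_i/10), G_i = 10^(G_i,dB/10)
  Stage 1: F_1 = 10^(1.63/10) = 1.455, G_1 = 10^(21.7/10) = 147.9
  Stage 2: F_2 = 10^(5.21/10) = 3.319, G_2 = 10^(−5.21/10) = 0.3013
  Stage 3: F_3 = 10^(8.64/10) = 7.311, G_3 = 10^(−7.26/10) = 0.1879
Friis cascade:
  F = 1.455 + (3.319 − 1)/147.9 + (7.311 − 1)/44.57 = 1.613
NF = 10 log₁₀(1.613) = 2.08 dB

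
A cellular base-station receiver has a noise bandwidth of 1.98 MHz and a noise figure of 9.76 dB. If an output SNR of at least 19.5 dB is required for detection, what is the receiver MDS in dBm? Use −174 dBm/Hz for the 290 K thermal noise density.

Sensitivity = −174 + 10 log₁₀(B) + NF + SNR_min
= −174 + 62.97 + 9.76 + 19.5
= −81.77 dBm → −81.8 dBm

−81.8 dBm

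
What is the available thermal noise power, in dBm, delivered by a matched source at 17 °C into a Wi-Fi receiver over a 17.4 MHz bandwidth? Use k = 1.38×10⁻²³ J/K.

T = 17 °C + 273.15 = 290.15 K
P_n = kTB = 1.38×10⁻²³ × 290.15 × 1.74×10⁷ = 6.97×10⁻¹⁴ W
In dBm: 10 log₁₀(6.97×10⁻¹⁴ / 10⁻³) = −101.6 dBm

−101.6 dBm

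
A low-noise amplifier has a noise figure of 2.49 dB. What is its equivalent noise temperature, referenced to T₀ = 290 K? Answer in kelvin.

225 K

F = 10^(2.49/10) = 1.77419
T_e = (F − 1)·T₀ = (1.77419 − 1) × 290 = 225 K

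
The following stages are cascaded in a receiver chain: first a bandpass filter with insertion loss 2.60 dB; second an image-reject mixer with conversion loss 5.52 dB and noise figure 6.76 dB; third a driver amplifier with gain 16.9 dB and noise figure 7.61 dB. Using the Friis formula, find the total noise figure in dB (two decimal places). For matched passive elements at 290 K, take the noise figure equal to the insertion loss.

Convert to linear (a loss of L dB is a gain of −L dB): F_i = 10^(NF_i/10), G_i = 10^(G_i,dB/10)
  Stage 1: F_1 = 10^(2.60/10) = 1.820, G_1 = 10^(−2.60/10) = 0.5495
  Stage 2: F_2 = 10^(6.76/10) = 4.742, G_2 = 10^(−5.52/10) = 0.2805
  Stage 3: F_3 = 10^(7.61/10) = 5.768, G_3 = 10^(16.9/10) = 48.98
Friis cascade:
  F = 1.820 + (4.742 − 1)/0.5495 + (5.768 − 1)/0.1542 = 39.55
NF = 10 log₁₀(39.55) = 15.97 dB

15.97 dB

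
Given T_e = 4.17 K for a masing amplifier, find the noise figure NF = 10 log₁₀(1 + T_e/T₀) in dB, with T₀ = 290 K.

0.062 dB

F = 1 + T_e/T₀ = 1 + 4.17/290 = 1.01438
NF = 10 log₁₀(1.01438) = 0.062 dB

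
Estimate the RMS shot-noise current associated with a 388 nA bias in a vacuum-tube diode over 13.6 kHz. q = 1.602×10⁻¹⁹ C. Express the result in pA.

41.1 pA

I_n = √(2qI·B)
2qI·B = 2 × 1.602×10⁻¹⁹ × 3.88×10⁻⁷ × 1.36×10⁴ = 1.69×10⁻²¹ A²
I_n = √(1.69×10⁻²¹) = 4.11×10⁻¹¹ A = 41.1 pA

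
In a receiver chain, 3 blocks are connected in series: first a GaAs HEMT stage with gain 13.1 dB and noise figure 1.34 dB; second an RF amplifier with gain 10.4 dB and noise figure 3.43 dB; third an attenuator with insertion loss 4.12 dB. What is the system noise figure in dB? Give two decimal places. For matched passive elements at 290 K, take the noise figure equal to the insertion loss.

1.55 dB

Convert to linear (a loss of L dB is a gain of −L dB): F_i = 10^(NF_i/10), G_i = 10^(G_i,dB/10)
  Stage 1: F_1 = 10^(1.34/10) = 1.361, G_1 = 10^(13.1/10) = 20.42
  Stage 2: F_2 = 10^(3.43/10) = 2.203, G_2 = 10^(10.4/10) = 10.96
  Stage 3: F_3 = 10^(4.12/10) = 2.582, G_3 = 10^(−4.12/10) = 0.3873
Friis cascade:
  F = 1.361 + (2.203 − 1)/20.42 + (2.582 − 1)/223.9 = 1.427
NF = 10 log₁₀(1.427) = 1.55 dB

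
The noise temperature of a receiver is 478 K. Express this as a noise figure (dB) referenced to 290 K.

4.23 dB

F = 1 + T_e/T₀ = 1 + 478/290 = 2.64828
NF = 10 log₁₀(2.64828) = 4.23 dB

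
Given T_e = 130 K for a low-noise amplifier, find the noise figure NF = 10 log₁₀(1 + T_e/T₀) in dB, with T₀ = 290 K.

F = 1 + T_e/T₀ = 1 + 130/290 = 1.44828
NF = 10 log₁₀(1.44828) = 1.61 dB

1.61 dB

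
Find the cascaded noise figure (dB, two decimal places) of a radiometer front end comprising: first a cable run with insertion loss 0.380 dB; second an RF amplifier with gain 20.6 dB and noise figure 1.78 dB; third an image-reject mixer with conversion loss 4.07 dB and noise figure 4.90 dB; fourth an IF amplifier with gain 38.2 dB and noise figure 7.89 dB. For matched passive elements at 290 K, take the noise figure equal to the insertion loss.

2.53 dB

Convert to linear (a loss of L dB is a gain of −L dB): F_i = 10^(NF_i/10), G_i = 10^(G_i,dB/10)
  Stage 1: F_1 = 10^(0.380/10) = 1.091, G_1 = 10^(−0.380/10) = 0.9162
  Stage 2: F_2 = 10^(1.78/10) = 1.507, G_2 = 10^(20.6/10) = 114.8
  Stage 3: F_3 = 10^(4.90/10) = 3.090, G_3 = 10^(−4.07/10) = 0.3917
  Stage 4: F_4 = 10^(7.89/10) = 6.152, G_4 = 10^(38.2/10) = 6607
Friis cascade:
  F = 1.091 + (1.507 − 1)/0.9162 + (3.090 − 1)/105.2 + (6.152 − 1)/41.21 = 1.789
NF = 10 log₁₀(1.789) = 2.53 dB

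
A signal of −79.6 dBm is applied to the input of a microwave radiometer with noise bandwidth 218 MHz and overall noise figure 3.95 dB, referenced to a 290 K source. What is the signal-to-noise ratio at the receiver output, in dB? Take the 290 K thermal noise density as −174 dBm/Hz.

Noise floor: N = −174 + 10 log₁₀(B) + NF
10 log₁₀(2.18×10⁸) = 83.38 dB
N = −174 + 83.38 + 3.95 = −86.67 dBm
SNR = P_sig − N = −79.6 − (−86.67) = 7.07 dB → 7.1 dB

7.1 dB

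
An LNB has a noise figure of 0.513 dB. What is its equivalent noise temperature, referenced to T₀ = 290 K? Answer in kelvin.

36.4 K

F = 10^(0.513/10) = 1.12538
T_e = (F − 1)·T₀ = (1.12538 − 1) × 290 = 36.4 K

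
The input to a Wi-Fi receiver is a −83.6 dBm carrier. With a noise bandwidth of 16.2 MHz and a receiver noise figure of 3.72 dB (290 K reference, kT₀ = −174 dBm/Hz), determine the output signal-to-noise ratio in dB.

Noise floor: N = −174 + 10 log₁₀(B) + NF
10 log₁₀(1.62×10⁷) = 72.1 dB
N = −174 + 72.1 + 3.72 = −98.18 dBm
SNR = P_sig − N = −83.6 − (−98.18) = 14.58 dB → 14.6 dB

14.6 dB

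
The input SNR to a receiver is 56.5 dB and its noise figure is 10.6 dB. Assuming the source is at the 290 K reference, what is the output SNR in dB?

By definition F = SNR_in/SNR_out, so in dB: SNR_out = SNR_in − NF
SNR_out = 56.5 − 10.6 = 45.9 dB

45.9 dB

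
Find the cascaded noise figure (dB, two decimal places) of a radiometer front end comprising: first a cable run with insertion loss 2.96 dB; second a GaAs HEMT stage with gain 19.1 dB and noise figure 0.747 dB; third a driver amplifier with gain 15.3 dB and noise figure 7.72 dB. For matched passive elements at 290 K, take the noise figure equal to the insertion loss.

3.92 dB

Convert to linear (a loss of L dB is a gain of −L dB): F_i = 10^(NF_i/10), G_i = 10^(G_i,dB/10)
  Stage 1: F_1 = 10^(2.96/10) = 1.977, G_1 = 10^(−2.96/10) = 0.5058
  Stage 2: F_2 = 10^(0.747/10) = 1.188, G_2 = 10^(19.1/10) = 81.28
  Stage 3: F_3 = 10^(7.72/10) = 5.916, G_3 = 10^(15.3/10) = 33.88
Friis cascade:
  F = 1.977 + (1.188 − 1)/0.5058 + (5.916 − 1)/41.11 = 2.468
NF = 10 log₁₀(2.468) = 3.92 dB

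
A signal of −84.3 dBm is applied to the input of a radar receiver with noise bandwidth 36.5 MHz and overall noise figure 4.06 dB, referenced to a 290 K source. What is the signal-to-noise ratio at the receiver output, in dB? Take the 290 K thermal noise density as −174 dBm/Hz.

10.0 dB

Noise floor: N = −174 + 10 log₁₀(B) + NF
10 log₁₀(3.65×10⁷) = 75.62 dB
N = −174 + 75.62 + 4.06 = −94.32 dBm
SNR = P_sig − N = −84.3 − (−94.32) = 10.02 dB → 10.0 dB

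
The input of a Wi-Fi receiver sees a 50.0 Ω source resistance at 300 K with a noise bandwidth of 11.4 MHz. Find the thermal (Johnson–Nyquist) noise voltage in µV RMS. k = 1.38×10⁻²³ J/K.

V_n = √(4kTRB)
4kTRB = 4 × 1.38×10⁻²³ × 300 × 5.00×10¹ × 1.14×10⁷ = 9.44×10⁻¹² V²
V_n = √(9.44×10⁻¹²) = 3.07×10⁻⁶ V = 3.07 µV

3.07 µV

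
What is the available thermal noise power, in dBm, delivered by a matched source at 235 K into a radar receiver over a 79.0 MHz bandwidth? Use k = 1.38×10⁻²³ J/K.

−95.9 dBm

P_n = kTB = 1.38×10⁻²³ × 235 × 7.90×10⁷ = 2.56×10⁻¹³ W
In dBm: 10 log₁₀(2.56×10⁻¹³ / 10⁻³) = −95.9 dBm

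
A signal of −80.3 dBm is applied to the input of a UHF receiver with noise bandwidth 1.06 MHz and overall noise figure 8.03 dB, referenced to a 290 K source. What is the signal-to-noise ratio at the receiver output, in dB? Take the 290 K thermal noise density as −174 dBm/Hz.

Noise floor: N = −174 + 10 log₁₀(B) + NF
10 log₁₀(1.06×10⁶) = 60.25 dB
N = −174 + 60.25 + 8.03 = −105.72 dBm
SNR = P_sig − N = −80.3 − (−105.72) = 25.42 dB → 25.4 dB

25.4 dB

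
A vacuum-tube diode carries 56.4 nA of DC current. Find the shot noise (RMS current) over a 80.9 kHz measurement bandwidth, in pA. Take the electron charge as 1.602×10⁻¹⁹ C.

I_n = √(2qI·B)
2qI·B = 2 × 1.602×10⁻¹⁹ × 5.64×10⁻⁸ × 8.09×10⁴ = 1.46×10⁻²¹ A²
I_n = √(1.46×10⁻²¹) = 3.82×10⁻¹¹ A = 38.2 pA

38.2 pA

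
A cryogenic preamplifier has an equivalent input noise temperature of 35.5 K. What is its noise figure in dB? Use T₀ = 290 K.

0.502 dB

F = 1 + T_e/T₀ = 1 + 35.5/290 = 1.12241
NF = 10 log₁₀(1.12241) = 0.502 dB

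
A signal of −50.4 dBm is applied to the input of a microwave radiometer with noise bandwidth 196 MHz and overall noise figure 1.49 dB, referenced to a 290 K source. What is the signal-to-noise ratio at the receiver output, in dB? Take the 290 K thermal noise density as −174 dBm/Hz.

Noise floor: N = −174 + 10 log₁₀(B) + NF
10 log₁₀(1.96×10⁸) = 82.92 dB
N = −174 + 82.92 + 1.49 = −89.59 dBm
SNR = P_sig − N = −50.4 − (−89.59) = 39.19 dB → 39.2 dB

39.2 dB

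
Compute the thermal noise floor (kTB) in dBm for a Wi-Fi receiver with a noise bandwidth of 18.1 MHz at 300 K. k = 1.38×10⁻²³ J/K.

P_n = kTB = 1.38×10⁻²³ × 300 × 1.81×10⁷ = 7.49×10⁻¹⁴ W
In dBm: 10 log₁₀(7.49×10⁻¹⁴ / 10⁻³) = −101.3 dBm

−101.3 dBm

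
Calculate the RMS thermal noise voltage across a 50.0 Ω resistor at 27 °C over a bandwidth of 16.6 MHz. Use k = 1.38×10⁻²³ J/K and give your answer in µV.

T = 27 °C + 273.15 = 300.15 K
V_n = √(4kTRB)
4kTRB = 4 × 1.38×10⁻²³ × 300.15 × 5.00×10¹ × 1.66×10⁷ = 1.38×10⁻¹¹ V²
V_n = √(1.38×10⁻¹¹) = 3.71×10⁻⁶ V = 3.71 µV

3.71 µV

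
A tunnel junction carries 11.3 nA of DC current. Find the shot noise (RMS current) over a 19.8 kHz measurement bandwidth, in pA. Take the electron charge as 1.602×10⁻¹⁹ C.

8.47 pA

I_n = √(2qI·B)
2qI·B = 2 × 1.602×10⁻¹⁹ × 1.13×10⁻⁸ × 1.98×10⁴ = 7.17×10⁻²³ A²
I_n = √(7.17×10⁻²³) = 8.47×10⁻¹² A = 8.47 pA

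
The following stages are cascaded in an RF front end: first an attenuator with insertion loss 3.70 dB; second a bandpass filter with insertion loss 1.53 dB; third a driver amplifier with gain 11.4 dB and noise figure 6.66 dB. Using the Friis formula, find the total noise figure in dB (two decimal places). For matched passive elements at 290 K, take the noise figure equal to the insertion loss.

11.89 dB

Convert to linear (a loss of L dB is a gain of −L dB): F_i = 10^(NF_i/10), G_i = 10^(G_i,dB/10)
  Stage 1: F_1 = 10^(3.70/10) = 2.344, G_1 = 10^(−3.70/10) = 0.4266
  Stage 2: F_2 = 10^(1.53/10) = 1.422, G_2 = 10^(−1.53/10) = 0.7031
  Stage 3: F_3 = 10^(6.66/10) = 4.634, G_3 = 10^(11.4/10) = 13.80
Friis cascade:
  F = 2.344 + (1.422 − 1)/0.4266 + (4.634 − 1)/0.2999 = 15.45
NF = 10 log₁₀(15.45) = 11.89 dB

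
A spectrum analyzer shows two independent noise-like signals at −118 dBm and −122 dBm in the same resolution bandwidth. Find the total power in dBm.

Convert to linear, add, convert back:
P₁ = 1.58×10⁻¹⁵ W, P₂ = 6.31×10⁻¹⁶ W
P_tot = 2.22×10⁻¹⁵ W → 10 log₁₀(P_tot / 10⁻³) = −116.5 dBm

−116.5 dBm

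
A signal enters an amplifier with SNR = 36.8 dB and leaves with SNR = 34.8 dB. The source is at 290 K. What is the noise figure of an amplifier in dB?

2.0 dB

NF (dB) = SNR_in(dB) − SNR_out(dB) when the source is at T₀
NF = 36.8 − 34.8 = 2.0 dB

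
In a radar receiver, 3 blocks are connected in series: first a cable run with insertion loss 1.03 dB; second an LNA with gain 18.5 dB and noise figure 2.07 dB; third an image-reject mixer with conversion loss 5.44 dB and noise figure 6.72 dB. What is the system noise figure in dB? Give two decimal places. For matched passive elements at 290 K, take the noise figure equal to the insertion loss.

Convert to linear (a loss of L dB is a gain of −L dB): F_i = 10^(NF_i/10), G_i = 10^(G_i,dB/10)
  Stage 1: F_1 = 10^(1.03/10) = 1.268, G_1 = 10^(−1.03/10) = 0.7889
  Stage 2: F_2 = 10^(2.07/10) = 1.611, G_2 = 10^(18.5/10) = 70.79
  Stage 3: F_3 = 10^(6.72/10) = 4.699, G_3 = 10^(−5.44/10) = 0.2858
Friis cascade:
  F = 1.268 + (1.611 − 1)/0.7889 + (4.699 − 1)/55.85 = 2.108
NF = 10 log₁₀(2.108) = 3.24 dB

3.24 dB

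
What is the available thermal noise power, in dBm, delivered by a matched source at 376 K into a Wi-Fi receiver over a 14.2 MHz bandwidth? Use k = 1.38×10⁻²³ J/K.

−101.3 dBm

P_n = kTB = 1.38×10⁻²³ × 376 × 1.42×10⁷ = 7.37×10⁻¹⁴ W
In dBm: 10 log₁₀(7.37×10⁻¹⁴ / 10⁻³) = −101.3 dBm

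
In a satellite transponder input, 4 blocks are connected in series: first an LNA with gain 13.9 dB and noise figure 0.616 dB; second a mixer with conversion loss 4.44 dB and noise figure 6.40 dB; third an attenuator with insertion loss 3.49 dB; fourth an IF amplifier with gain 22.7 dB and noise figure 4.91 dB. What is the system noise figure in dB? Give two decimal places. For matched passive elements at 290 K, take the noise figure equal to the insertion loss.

Convert to linear (a loss of L dB is a gain of −L dB): F_i = 10^(NF_i/10), G_i = 10^(G_i,dB/10)
  Stage 1: F_1 = 10^(0.616/10) = 1.152, G_1 = 10^(13.9/10) = 24.55
  Stage 2: F_2 = 10^(6.40/10) = 4.365, G_2 = 10^(−4.44/10) = 0.3597
  Stage 3: F_3 = 10^(3.49/10) = 2.234, G_3 = 10^(−3.49/10) = 0.4477
  Stage 4: F_4 = 10^(4.91/10) = 3.097, G_4 = 10^(22.7/10) = 186.2
Friis cascade:
  F = 1.152 + (4.365 − 1)/24.55 + (2.234 − 1)/8.831 + (3.097 − 1)/3.954 = 1.960
NF = 10 log₁₀(1.960) = 2.92 dB

2.92 dB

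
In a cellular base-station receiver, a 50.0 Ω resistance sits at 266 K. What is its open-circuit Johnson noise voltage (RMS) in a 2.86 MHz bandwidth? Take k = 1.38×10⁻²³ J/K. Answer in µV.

1.45 µV

V_n = √(4kTRB)
4kTRB = 4 × 1.38×10⁻²³ × 266 × 5.00×10¹ × 2.86×10⁶ = 2.10×10⁻¹² V²
V_n = √(2.10×10⁻¹²) = 1.45×10⁻⁶ V = 1.45 µV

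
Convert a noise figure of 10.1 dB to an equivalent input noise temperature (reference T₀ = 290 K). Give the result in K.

F = 10^(10.1/10) = 10.2329
T_e = (F − 1)·T₀ = (10.2329 − 1) × 290 = 2678 K

2678 K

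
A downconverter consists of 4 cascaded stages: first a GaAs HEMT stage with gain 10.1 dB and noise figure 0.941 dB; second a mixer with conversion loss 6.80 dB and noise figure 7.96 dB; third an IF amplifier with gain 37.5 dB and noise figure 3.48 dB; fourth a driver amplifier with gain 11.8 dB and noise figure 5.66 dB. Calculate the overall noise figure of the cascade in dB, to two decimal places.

3.67 dB

Convert to linear (a loss of L dB is a gain of −L dB): F_i = 10^(NF_i/10), G_i = 10^(G_i,dB/10)
  Stage 1: F_1 = 10^(0.941/10) = 1.242, G_1 = 10^(10.1/10) = 10.23
  Stage 2: F_2 = 10^(7.96/10) = 6.252, G_2 = 10^(−6.80/10) = 0.2089
  Stage 3: F_3 = 10^(3.48/10) = 2.228, G_3 = 10^(37.5/10) = 5623
  Stage 4: F_4 = 10^(5.66/10) = 3.681, G_4 = 10^(11.8/10) = 15.14
Friis cascade:
  F = 1.242 + (6.252 − 1)/10.23 + (2.228 − 1)/2.138 + (3.681 − 1)/1.202×10⁴ = 2.330
NF = 10 log₁₀(2.330) = 3.67 dB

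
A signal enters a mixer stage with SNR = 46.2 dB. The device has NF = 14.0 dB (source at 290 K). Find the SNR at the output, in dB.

By definition F = SNR_in/SNR_out, so in dB: SNR_out = SNR_in − NF
SNR_out = 46.2 − 14.0 = 32.2 dB

32.2 dB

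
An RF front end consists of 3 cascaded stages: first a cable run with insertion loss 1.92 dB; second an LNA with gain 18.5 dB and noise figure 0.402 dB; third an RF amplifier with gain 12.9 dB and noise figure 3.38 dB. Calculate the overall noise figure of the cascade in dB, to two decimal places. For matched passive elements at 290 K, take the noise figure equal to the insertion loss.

Convert to linear (a loss of L dB is a gain of −L dB): F_i = 10^(NF_i/10), G_i = 10^(G_i,dB/10)
  Stage 1: F_1 = 10^(1.92/10) = 1.556, G_1 = 10^(−1.92/10) = 0.6427
  Stage 2: F_2 = 10^(0.402/10) = 1.097, G_2 = 10^(18.5/10) = 70.79
  Stage 3: F_3 = 10^(3.38/10) = 2.178, G_3 = 10^(12.9/10) = 19.50
Friis cascade:
  F = 1.556 + (1.097 − 1)/0.6427 + (2.178 − 1)/45.50 = 1.733
NF = 10 log₁₀(1.733) = 2.39 dB

2.39 dB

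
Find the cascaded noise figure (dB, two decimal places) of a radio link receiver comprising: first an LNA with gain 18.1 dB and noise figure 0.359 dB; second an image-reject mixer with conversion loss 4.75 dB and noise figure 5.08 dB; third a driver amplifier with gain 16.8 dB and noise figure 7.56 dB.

1.26 dB

Convert to linear (a loss of L dB is a gain of −L dB): F_i = 10^(NF_i/10), G_i = 10^(G_i,dB/10)
  Stage 1: F_1 = 10^(0.359/10) = 1.086, G_1 = 10^(18.1/10) = 64.57
  Stage 2: F_2 = 10^(5.08/10) = 3.221, G_2 = 10^(−4.75/10) = 0.3350
  Stage 3: F_3 = 10^(7.56/10) = 5.702, G_3 = 10^(16.8/10) = 47.86
Friis cascade:
  F = 1.086 + (3.221 − 1)/64.57 + (5.702 − 1)/21.63 = 1.338
NF = 10 log₁₀(1.338) = 1.26 dB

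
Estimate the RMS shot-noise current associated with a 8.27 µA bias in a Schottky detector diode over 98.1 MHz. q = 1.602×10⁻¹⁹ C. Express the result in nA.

I_n = √(2qI·B)
2qI·B = 2 × 1.602×10⁻¹⁹ × 8.27×10⁻⁶ × 9.81×10⁷ = 2.60×10⁻¹⁶ A²
I_n = √(2.60×10⁻¹⁶) = 1.61×10⁻⁸ A = 16.1 nA

16.1 nA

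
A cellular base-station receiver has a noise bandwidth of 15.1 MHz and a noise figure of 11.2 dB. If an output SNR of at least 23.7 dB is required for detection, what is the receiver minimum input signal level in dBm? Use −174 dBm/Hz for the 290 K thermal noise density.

−67.3 dBm

Sensitivity = −174 + 10 log₁₀(B) + NF + SNR_min
= −174 + 71.79 + 11.2 + 23.7
= −67.31 dBm → −67.3 dBm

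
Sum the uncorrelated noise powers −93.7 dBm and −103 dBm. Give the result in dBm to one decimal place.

Convert to linear, add, convert back:
P₁ = 4.27×10⁻¹³ W, P₂ = 5.01×10⁻¹⁴ W
P_tot = 4.77×10⁻¹³ W → 10 log₁₀(P_tot / 10⁻³) = −93.2 dBm

−93.2 dBm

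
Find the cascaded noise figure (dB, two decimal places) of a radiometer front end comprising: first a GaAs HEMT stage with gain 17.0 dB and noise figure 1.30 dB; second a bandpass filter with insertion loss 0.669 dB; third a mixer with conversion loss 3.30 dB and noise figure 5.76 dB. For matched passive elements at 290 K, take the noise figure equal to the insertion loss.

Convert to linear (a loss of L dB is a gain of −L dB): F_i = 10^(NF_i/10), G_i = 10^(G_i,dB/10)
  Stage 1: F_1 = 10^(1.30/10) = 1.349, G_1 = 10^(17.0/10) = 50.12
  Stage 2: F_2 = 10^(0.669/10) = 1.167, G_2 = 10^(−0.669/10) = 0.8572
  Stage 3: F_3 = 10^(5.76/10) = 3.767, G_3 = 10^(−3.30/10) = 0.4677
Friis cascade:
  F = 1.349 + (1.167 − 1)/50.12 + (3.767 − 1)/42.96 = 1.417
NF = 10 log₁₀(1.417) = 1.51 dB

1.51 dB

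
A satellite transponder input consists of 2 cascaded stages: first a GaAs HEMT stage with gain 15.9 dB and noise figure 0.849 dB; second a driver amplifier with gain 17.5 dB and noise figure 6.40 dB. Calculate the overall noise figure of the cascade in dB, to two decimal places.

Convert to linear (a loss of L dB is a gain of −L dB): F_i = 10^(NF_i/10), G_i = 10^(G_i,dB/10)
  Stage 1: F_1 = 10^(0.849/10) = 1.216, G_1 = 10^(15.9/10) = 38.90
  Stage 2: F_2 = 10^(6.40/10) = 4.365, G_2 = 10^(17.5/10) = 56.23
Friis cascade:
  F = 1.216 + (4.365 − 1)/38.90 = 1.302
NF = 10 log₁₀(1.302) = 1.15 dB

1.15 dB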